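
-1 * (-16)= 16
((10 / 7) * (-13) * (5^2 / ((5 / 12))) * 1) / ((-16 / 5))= 4875 / 14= 348.21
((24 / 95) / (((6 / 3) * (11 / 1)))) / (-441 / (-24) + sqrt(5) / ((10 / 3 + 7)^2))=1448080928 / 2317152737845 - 738048 * sqrt(5) / 2317152737845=0.00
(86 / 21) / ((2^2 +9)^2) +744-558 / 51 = 44229100 / 60333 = 733.08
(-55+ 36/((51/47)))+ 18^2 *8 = 43693/17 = 2570.18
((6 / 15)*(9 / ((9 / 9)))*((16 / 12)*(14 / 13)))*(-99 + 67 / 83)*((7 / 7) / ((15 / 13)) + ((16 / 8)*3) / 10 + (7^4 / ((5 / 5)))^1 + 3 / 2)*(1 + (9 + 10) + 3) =-28064784.68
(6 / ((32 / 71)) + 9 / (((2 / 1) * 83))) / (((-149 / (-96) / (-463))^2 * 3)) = 730610710848 / 1842683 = 396492.89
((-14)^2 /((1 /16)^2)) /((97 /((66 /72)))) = 137984 /291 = 474.17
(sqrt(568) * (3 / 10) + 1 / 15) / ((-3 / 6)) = -6 * sqrt(142) / 5 - 2 / 15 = -14.43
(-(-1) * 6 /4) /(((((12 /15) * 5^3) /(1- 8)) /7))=-147 /200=-0.74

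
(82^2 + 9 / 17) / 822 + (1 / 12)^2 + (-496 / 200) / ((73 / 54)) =3888496177 / 612061200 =6.35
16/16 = 1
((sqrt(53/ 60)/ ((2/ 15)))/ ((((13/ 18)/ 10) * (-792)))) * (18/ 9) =-5 * sqrt(795)/ 572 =-0.25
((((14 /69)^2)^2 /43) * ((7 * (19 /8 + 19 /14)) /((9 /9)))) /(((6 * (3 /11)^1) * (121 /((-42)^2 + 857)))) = 119567399 /8772175827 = 0.01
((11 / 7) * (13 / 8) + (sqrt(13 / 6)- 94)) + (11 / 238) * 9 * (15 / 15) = -86661 / 952 + sqrt(78) / 6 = -89.56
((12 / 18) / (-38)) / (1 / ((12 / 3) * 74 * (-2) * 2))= 1184 / 57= 20.77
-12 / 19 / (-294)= 2 / 931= 0.00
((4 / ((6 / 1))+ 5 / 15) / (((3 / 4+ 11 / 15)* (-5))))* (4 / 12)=-4 / 89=-0.04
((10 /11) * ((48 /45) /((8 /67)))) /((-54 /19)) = -2546 /891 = -2.86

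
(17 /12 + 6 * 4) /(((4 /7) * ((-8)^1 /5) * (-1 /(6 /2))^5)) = 864675 /128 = 6755.27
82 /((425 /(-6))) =-492 /425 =-1.16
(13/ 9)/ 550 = 13/ 4950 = 0.00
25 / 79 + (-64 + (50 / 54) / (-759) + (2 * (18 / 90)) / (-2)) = -517130237 / 8094735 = -63.88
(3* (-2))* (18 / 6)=-18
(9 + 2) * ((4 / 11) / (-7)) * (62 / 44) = -62 / 77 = -0.81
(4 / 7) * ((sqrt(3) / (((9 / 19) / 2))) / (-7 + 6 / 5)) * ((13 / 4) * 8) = -19760 * sqrt(3) / 1827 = -18.73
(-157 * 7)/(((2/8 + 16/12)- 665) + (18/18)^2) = 13188/7949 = 1.66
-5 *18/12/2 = -3.75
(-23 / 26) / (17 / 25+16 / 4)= -575 / 3042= -0.19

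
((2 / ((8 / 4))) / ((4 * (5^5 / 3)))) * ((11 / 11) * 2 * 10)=3 / 625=0.00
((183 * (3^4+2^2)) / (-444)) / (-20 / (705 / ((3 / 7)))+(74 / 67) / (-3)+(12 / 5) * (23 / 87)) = -49717435425 / 360693464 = -137.84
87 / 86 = 1.01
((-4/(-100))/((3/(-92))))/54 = -46/2025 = -0.02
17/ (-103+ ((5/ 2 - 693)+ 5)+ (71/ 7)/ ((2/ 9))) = -119/ 5200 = -0.02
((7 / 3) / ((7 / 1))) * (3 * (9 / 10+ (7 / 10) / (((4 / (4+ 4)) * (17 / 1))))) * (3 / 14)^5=40581 / 91430080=0.00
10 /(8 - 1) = 10 /7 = 1.43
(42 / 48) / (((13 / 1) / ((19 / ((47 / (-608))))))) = -10108 / 611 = -16.54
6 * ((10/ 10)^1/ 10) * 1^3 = 0.60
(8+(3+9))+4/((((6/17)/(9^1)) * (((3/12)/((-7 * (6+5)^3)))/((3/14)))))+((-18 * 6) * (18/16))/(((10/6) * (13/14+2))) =-166988263/205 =-814576.89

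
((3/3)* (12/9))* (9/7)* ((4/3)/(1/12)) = 192/7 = 27.43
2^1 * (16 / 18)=16 / 9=1.78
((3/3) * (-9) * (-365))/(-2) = -3285/2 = -1642.50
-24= -24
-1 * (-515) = 515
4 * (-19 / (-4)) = 19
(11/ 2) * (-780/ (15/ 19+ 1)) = -2397.35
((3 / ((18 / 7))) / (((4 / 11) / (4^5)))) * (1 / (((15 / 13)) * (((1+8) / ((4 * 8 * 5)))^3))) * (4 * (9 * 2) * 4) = 3358798643200 / 729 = 4607405546.23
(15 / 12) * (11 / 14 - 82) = -5685 / 56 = -101.52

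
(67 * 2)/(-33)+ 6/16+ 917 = 241115/264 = 913.31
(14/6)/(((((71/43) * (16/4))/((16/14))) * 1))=86/213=0.40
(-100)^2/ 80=125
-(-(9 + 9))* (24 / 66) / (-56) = -9 / 77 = -0.12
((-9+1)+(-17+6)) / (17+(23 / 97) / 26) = -47918 / 42897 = -1.12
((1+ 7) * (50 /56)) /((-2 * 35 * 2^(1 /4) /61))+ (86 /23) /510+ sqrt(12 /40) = -305 * 2^(3 /4) /98+ 43 /5865+ sqrt(30) /10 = -4.68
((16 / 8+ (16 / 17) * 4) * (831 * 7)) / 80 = 285033 / 680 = 419.17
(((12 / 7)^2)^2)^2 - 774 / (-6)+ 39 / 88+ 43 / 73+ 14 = 218.62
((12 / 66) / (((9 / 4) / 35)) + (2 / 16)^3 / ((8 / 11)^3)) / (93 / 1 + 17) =73532089 / 2854748160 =0.03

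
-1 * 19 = -19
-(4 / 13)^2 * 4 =-64 / 169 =-0.38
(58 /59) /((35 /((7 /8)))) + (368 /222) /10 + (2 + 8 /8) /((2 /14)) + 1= 2906491 /130980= 22.19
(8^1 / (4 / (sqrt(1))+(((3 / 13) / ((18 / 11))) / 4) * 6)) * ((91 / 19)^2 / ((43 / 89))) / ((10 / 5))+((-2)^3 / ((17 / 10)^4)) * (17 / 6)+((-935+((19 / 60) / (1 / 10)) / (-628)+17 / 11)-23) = -210927370015061923 / 230753799682296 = -914.08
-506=-506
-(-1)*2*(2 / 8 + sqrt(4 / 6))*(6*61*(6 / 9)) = 520.45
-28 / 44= -7 / 11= -0.64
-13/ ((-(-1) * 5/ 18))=-234/ 5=-46.80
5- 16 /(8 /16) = -27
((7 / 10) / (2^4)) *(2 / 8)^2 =7 / 2560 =0.00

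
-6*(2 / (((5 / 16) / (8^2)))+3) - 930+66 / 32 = -272283 / 80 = -3403.54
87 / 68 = 1.28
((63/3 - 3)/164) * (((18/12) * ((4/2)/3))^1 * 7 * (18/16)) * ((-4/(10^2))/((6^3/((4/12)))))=-7/131200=-0.00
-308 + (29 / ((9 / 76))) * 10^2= 217628 / 9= 24180.89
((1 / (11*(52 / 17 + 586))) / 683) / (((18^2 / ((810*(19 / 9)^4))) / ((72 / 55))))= 4430914 / 301655462229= 0.00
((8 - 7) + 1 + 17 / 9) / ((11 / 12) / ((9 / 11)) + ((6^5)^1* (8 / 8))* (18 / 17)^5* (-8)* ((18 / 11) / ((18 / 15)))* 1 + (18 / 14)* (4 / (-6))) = -45918175380 / 1332971323205987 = -0.00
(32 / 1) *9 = 288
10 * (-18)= -180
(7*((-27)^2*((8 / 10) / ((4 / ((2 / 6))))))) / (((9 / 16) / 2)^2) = 4300.80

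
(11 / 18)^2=121 / 324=0.37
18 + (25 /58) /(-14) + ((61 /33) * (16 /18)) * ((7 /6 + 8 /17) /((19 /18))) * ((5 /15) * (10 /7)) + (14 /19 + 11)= 2408517305 /77895972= 30.92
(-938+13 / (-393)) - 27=-379258 / 393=-965.03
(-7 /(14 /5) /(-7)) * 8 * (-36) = -102.86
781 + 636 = 1417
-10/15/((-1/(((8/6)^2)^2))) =512/243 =2.11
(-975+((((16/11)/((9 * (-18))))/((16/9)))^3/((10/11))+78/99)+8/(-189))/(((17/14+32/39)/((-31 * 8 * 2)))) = 38788980521642/163333665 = 237483.07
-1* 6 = -6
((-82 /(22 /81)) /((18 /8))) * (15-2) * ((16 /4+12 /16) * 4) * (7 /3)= -850668 /11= -77333.45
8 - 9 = -1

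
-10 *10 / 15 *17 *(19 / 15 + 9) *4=-4654.22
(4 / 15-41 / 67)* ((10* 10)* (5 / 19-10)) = 1283900 / 3819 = 336.19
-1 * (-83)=83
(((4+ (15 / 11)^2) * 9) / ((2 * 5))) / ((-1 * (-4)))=6381 / 4840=1.32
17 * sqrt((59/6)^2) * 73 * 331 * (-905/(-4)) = 21933117545/24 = 913879897.71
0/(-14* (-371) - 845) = 0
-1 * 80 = -80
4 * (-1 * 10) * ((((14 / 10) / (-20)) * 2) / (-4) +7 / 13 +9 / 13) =-3291 / 65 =-50.63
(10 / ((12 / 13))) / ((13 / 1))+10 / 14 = 65 / 42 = 1.55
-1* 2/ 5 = -0.40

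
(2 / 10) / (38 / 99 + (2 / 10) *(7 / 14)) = 198 / 479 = 0.41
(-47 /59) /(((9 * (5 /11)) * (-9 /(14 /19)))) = 7238 /454005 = 0.02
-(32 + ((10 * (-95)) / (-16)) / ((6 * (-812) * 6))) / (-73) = 7482917 / 17071488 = 0.44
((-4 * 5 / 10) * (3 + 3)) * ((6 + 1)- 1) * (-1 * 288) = 20736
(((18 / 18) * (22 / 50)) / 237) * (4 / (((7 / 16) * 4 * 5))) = 176 / 207375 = 0.00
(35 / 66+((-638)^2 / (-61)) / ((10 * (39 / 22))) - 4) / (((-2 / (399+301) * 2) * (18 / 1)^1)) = 3479442155 / 942084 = 3693.35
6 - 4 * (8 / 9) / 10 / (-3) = 826 / 135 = 6.12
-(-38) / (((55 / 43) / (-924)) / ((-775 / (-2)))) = -10637340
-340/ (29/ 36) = -12240/ 29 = -422.07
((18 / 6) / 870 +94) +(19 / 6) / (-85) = 138976 / 1479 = 93.97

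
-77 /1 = -77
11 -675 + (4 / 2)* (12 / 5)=-3296 / 5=-659.20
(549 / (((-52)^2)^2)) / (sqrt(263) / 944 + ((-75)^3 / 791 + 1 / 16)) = -10202479438687011 / 72460807361884527711008 - 20266433271 *sqrt(263) / 72460807361884527711008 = -0.00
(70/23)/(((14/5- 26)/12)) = -1050/667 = -1.57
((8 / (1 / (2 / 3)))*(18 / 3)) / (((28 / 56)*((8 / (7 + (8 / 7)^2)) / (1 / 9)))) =3256 / 441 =7.38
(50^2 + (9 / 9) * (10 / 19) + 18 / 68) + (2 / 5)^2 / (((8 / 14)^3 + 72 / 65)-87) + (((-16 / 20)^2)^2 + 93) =2001396150130309 / 771489133750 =2594.20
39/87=13/29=0.45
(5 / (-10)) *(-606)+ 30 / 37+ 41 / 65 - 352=-114378 / 2405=-47.56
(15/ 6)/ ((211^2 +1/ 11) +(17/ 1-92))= 55/ 977814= 0.00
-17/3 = -5.67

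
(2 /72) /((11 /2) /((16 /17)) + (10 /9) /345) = 552 /116191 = 0.00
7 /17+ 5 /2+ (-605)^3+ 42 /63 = -22587402385 /102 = -221445121.42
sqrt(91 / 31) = sqrt(2821) / 31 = 1.71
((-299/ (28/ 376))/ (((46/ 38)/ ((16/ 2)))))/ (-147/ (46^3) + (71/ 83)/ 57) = -85534483442304/ 43507793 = -1965957.76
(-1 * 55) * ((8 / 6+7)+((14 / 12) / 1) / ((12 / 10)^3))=-642125 / 1296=-495.47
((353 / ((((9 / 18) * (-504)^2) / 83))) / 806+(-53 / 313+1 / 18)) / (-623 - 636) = 3636283589 / 40340027198016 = 0.00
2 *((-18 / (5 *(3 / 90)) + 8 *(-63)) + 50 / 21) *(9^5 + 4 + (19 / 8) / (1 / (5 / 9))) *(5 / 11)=-136082411555 / 4158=-32727852.71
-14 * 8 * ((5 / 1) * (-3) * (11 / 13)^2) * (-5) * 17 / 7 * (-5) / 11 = 1122000 / 169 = 6639.05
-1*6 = -6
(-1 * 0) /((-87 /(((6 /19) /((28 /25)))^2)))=0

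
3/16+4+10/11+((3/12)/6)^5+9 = 1234704395/87588864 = 14.10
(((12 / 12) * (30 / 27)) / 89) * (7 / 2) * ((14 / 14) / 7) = 5 / 801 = 0.01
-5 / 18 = -0.28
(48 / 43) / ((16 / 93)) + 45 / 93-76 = -92014 / 1333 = -69.03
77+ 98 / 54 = 2128 / 27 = 78.81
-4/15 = -0.27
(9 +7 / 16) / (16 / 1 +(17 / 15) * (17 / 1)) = 2265 / 8464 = 0.27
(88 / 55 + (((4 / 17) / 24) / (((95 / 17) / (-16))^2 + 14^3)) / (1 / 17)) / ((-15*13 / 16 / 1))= -77963069824 / 593836778925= -0.13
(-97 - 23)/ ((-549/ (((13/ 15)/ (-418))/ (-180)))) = 13/ 5163345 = 0.00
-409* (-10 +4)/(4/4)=2454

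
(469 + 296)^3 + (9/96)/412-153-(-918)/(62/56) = 182975882125917/408704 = 447697801.16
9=9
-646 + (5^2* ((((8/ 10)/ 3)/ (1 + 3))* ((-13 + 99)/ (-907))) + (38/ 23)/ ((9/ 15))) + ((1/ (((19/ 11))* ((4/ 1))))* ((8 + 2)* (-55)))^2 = 514529203343/ 90369852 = 5693.59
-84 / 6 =-14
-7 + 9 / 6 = -11 / 2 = -5.50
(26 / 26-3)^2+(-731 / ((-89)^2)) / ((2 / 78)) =3175 / 7921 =0.40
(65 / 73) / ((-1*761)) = -65 / 55553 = -0.00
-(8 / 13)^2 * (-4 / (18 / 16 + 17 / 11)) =22528 / 39715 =0.57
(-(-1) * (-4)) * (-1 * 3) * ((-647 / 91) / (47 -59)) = 647 / 91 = 7.11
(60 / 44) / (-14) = -15 / 154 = -0.10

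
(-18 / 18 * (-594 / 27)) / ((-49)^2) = 22 / 2401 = 0.01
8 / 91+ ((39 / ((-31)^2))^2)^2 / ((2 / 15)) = 13649414446021 / 155226168814262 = 0.09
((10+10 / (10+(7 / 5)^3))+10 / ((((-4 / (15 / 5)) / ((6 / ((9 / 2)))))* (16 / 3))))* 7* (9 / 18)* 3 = 794815 / 8496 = 93.55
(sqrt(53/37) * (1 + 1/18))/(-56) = -19 * sqrt(1961)/37296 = -0.02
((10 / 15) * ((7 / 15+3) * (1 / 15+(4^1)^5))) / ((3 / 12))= 6390176 / 675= 9466.93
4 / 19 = 0.21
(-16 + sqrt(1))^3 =-3375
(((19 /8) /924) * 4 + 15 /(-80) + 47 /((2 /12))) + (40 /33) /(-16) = 94667 /336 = 281.75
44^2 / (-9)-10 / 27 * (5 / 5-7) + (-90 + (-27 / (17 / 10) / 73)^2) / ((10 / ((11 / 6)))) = -6358753879 / 27721458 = -229.38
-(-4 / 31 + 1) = -0.87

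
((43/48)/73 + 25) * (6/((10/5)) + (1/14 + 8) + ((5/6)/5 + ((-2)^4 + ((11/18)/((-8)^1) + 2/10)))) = 12086232629/17660160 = 684.38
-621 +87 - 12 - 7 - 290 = -843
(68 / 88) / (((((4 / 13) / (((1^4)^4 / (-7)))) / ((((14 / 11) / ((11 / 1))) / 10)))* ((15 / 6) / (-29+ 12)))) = 3757 / 133100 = 0.03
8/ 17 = 0.47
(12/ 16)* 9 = 27/ 4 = 6.75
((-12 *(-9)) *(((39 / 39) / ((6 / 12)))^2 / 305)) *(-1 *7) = -3024 / 305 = -9.91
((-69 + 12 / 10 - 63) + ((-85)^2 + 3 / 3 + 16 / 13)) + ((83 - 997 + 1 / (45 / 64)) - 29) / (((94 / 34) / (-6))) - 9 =16736857 / 1833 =9130.85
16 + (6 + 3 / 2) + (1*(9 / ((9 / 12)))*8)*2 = 431 / 2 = 215.50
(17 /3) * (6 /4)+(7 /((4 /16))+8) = 89 /2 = 44.50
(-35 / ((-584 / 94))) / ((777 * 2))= 0.00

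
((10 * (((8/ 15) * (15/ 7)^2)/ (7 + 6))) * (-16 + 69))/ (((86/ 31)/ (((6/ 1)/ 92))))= 1478700/ 629993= 2.35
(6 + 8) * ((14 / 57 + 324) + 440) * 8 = 4878944 / 57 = 85595.51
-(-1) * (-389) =-389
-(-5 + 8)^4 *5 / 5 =-81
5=5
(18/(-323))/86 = -0.00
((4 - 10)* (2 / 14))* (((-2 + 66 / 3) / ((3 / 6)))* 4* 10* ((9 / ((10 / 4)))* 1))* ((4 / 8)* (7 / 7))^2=-8640 / 7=-1234.29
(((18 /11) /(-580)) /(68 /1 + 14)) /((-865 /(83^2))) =62001 /226266700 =0.00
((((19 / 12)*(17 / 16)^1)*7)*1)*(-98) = -1154.05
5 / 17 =0.29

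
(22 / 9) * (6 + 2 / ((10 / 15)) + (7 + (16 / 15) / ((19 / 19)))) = 41.72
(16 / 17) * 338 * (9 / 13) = 3744 / 17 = 220.24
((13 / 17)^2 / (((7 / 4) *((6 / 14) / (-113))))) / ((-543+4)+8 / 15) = 381940 / 2334253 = 0.16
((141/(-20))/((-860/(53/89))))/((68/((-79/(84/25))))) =-196789/116585728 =-0.00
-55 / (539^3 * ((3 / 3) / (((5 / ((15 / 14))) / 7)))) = -0.00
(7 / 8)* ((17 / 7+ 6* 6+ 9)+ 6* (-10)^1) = -11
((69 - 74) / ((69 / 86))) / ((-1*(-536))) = -215 / 18492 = -0.01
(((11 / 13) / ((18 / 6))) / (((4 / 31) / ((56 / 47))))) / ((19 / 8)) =38192 / 34827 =1.10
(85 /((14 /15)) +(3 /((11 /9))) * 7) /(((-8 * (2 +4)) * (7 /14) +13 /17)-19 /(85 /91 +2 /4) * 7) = -73969227 /79247938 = -0.93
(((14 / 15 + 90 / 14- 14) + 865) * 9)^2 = 73107507456 / 1225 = 59679597.92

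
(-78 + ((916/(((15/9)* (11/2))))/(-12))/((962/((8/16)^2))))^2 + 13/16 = 34070367159523/5598936200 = 6085.15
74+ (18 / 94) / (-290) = 1008611 / 13630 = 74.00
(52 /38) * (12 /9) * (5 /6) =260 /171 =1.52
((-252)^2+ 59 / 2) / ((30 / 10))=127067 / 6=21177.83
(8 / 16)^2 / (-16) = -0.02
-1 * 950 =-950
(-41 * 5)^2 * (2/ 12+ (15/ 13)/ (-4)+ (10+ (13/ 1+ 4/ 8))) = 153265175/ 156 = 982469.07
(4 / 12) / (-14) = -1 / 42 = -0.02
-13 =-13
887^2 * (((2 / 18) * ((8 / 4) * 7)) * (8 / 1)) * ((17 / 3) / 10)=749004088 / 135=5548178.43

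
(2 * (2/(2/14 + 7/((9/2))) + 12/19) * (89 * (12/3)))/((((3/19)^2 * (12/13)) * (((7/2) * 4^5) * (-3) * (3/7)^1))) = -13475579/1109376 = -12.15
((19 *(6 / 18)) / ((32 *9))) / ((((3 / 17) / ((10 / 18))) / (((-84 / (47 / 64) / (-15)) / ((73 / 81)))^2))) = 291723264 / 58858805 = 4.96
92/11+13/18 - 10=-181/198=-0.91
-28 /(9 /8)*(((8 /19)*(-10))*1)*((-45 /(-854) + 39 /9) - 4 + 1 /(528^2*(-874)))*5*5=5020353834625 /4964039883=1011.34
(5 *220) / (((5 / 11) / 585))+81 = 1415781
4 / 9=0.44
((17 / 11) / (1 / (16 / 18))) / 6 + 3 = 959 / 297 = 3.23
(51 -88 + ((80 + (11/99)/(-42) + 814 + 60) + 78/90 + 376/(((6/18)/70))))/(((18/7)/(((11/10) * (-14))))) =-11624625551/24300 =-478379.65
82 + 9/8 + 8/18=6017/72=83.57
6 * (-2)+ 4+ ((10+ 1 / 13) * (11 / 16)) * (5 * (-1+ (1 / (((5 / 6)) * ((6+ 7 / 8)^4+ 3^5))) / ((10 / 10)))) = -89949043141 / 2110358224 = -42.62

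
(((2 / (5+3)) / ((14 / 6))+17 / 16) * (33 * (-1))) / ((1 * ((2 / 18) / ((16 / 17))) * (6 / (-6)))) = 38907 / 119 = 326.95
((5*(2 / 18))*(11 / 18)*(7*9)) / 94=385 / 1692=0.23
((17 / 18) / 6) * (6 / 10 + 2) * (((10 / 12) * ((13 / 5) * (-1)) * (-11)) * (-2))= -31603 / 1620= -19.51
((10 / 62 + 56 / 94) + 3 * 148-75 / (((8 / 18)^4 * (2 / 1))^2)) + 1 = -4533676297883 / 381943808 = -11870.01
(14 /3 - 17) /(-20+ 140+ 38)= -37 /474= -0.08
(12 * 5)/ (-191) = -60/ 191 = -0.31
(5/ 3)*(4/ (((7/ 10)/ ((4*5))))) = 4000/ 21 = 190.48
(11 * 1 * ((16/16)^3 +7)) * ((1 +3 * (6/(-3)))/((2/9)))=-1980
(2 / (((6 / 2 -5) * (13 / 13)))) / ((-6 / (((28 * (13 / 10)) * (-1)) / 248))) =-91 / 3720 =-0.02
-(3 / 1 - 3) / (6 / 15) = 0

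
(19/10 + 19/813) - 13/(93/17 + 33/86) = -0.30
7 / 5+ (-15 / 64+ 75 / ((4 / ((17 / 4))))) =25873 / 320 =80.85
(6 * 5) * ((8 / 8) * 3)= 90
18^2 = 324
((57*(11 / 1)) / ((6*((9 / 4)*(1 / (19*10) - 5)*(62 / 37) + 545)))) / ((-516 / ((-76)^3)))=14658506080 / 86757531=168.96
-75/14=-5.36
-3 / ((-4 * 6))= 1 / 8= 0.12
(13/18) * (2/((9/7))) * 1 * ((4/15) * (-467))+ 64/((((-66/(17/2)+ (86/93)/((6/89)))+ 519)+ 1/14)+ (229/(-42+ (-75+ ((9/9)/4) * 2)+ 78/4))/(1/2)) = -139.78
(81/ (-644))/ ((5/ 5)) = -0.13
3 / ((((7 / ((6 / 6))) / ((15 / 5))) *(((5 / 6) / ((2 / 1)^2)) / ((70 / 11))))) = 432 / 11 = 39.27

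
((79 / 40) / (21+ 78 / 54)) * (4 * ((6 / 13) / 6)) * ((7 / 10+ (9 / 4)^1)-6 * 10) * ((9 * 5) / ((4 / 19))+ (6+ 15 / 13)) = -9318840237 / 27310400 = -341.22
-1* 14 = -14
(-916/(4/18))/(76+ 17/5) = -51.91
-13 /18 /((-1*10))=13 /180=0.07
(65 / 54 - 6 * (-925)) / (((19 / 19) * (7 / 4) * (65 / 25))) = 2997650 / 2457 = 1220.04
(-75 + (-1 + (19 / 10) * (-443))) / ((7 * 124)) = -1311 / 1240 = -1.06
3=3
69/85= 0.81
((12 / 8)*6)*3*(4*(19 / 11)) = 2052 / 11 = 186.55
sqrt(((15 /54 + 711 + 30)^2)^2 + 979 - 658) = sqrt(31696692348548497) /324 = 549492.74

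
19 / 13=1.46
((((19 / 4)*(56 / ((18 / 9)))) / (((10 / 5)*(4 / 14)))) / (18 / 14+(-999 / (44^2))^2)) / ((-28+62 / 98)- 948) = -299222684992 / 1946077001703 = -0.15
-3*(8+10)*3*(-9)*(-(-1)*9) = 13122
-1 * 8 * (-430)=3440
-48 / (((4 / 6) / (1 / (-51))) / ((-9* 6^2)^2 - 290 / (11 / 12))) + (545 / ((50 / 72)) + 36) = 138918168 / 935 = 148575.58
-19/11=-1.73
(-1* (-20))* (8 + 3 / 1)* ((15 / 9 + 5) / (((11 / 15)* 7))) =2000 / 7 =285.71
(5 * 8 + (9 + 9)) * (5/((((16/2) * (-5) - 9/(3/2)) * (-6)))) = 145/138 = 1.05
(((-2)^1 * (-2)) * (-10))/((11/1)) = -40/11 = -3.64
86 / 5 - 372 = -354.80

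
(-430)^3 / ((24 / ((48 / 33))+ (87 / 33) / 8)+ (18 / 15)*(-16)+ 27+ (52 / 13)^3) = -34983080000 / 38997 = -897071.06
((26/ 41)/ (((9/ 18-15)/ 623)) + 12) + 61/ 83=-1432095/ 98687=-14.51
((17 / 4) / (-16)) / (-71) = 17 / 4544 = 0.00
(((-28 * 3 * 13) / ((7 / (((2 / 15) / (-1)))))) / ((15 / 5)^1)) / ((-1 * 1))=-104 / 15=-6.93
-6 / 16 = -3 / 8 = -0.38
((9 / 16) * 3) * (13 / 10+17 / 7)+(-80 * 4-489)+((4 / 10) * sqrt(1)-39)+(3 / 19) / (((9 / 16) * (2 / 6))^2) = -10684477 / 12768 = -836.82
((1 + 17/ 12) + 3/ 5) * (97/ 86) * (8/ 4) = 17557/ 2580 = 6.81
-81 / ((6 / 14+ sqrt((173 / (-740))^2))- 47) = 419580 / 240029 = 1.75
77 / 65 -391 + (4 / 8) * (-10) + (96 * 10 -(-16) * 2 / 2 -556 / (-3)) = 149471 / 195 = 766.52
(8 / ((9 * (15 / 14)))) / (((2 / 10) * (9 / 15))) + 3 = 803 / 81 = 9.91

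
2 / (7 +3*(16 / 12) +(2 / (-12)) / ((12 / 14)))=72 / 389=0.19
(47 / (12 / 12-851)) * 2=-47 / 425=-0.11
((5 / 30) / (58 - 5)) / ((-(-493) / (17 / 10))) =0.00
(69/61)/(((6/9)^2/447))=277587/244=1137.65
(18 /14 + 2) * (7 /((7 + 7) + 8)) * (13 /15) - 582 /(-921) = 155813 /101310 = 1.54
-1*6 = -6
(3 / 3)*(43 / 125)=43 / 125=0.34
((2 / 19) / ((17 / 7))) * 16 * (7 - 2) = 1120 / 323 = 3.47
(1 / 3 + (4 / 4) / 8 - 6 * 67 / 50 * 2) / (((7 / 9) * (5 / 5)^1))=-4017 / 200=-20.08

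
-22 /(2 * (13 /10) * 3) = -110 /39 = -2.82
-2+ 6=4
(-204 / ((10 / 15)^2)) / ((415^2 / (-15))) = 1377 / 34445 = 0.04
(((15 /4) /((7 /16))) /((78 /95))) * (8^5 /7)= 31129600 /637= 48869.07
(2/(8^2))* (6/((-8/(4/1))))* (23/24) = -23/256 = -0.09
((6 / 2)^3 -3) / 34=12 / 17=0.71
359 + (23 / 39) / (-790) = 359.00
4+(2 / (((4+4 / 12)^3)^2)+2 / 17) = 337901416 / 82055753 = 4.12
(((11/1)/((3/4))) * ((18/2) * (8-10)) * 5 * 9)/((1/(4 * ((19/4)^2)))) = -1072170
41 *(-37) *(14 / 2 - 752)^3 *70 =43908888038750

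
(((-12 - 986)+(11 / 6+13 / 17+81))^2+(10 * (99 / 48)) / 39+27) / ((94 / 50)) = 5654605301225 / 12713688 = 444765.15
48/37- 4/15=572/555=1.03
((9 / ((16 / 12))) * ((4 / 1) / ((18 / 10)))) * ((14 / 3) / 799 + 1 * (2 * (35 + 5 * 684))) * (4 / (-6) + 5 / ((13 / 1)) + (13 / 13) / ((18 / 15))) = 1780553030 / 31161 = 57140.43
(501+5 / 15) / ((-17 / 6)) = -3008 / 17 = -176.94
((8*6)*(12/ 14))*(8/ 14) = 1152/ 49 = 23.51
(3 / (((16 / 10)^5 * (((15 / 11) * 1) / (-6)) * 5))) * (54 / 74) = -111375 / 606208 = -0.18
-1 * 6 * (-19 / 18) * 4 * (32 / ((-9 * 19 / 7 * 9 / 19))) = -17024 / 243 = -70.06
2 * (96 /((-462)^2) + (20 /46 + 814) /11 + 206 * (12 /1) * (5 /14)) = 782935136 /409101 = 1913.79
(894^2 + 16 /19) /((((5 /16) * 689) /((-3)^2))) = 33407.87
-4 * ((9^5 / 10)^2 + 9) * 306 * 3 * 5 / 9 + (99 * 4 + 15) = -355652098647 / 5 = -71130419729.40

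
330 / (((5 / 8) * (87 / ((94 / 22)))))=752 / 29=25.93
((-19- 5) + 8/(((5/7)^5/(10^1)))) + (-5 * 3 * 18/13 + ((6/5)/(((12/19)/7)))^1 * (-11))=3886837/16250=239.19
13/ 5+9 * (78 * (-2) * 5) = -35087/ 5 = -7017.40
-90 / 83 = -1.08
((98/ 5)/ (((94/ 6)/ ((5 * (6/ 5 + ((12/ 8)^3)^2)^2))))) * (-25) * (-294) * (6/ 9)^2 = 38975051241/ 12032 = 3239282.85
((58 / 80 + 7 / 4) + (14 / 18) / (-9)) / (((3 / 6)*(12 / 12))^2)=7739 / 810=9.55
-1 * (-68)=68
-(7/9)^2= -49/81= -0.60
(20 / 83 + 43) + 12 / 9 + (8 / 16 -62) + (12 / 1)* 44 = 254515 / 498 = 511.07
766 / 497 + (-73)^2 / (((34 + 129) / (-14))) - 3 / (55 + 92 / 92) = -42238473 / 92584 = -456.22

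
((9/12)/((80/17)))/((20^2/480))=153/800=0.19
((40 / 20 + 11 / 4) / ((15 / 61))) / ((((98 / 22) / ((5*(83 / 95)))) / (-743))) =-41379899 / 2940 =-14074.80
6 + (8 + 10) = 24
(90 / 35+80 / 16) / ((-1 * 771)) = -53 / 5397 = -0.01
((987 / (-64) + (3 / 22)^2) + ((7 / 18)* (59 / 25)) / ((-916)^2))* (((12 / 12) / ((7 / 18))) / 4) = -1407446855729 / 142136086400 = -9.90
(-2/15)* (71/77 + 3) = -0.52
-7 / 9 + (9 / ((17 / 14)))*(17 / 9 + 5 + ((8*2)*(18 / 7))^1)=3197 / 9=355.22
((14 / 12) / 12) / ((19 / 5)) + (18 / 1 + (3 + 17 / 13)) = 397175 / 17784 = 22.33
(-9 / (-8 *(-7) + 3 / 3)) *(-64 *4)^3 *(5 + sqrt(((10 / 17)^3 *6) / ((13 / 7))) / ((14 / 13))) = 503316480 *sqrt(23205) / 38437 + 251658240 / 19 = 15239892.87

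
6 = 6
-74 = -74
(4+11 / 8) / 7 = 43 / 56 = 0.77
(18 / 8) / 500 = 0.00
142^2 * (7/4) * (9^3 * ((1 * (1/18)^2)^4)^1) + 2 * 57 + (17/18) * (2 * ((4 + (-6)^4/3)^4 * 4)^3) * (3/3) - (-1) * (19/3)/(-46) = 1983373953841075543215039544300887729562577/347680512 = 5704587646951795627863777000000000.00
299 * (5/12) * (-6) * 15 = -22425/2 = -11212.50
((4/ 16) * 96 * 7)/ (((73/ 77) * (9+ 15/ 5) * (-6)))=-539/ 219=-2.46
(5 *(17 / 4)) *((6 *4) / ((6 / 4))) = 340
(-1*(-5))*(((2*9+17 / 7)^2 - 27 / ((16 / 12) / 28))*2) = -73340 / 49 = -1496.73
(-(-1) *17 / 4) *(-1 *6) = -51 / 2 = -25.50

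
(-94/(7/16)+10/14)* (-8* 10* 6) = 719520/7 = 102788.57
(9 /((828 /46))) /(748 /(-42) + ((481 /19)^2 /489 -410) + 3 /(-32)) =-19771248 /16868538629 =-0.00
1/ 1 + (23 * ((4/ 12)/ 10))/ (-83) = 2467/ 2490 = 0.99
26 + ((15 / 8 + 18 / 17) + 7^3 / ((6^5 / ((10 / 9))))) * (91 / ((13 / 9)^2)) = 14902939 / 95472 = 156.10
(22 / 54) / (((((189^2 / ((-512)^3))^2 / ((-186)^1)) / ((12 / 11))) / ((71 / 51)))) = -317197528954958774272 / 195226445673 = -1624767217.69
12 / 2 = 6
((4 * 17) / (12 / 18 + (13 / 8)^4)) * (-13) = -10862592 / 93875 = -115.71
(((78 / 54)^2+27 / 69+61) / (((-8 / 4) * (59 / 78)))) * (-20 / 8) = 7686835 / 73278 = 104.90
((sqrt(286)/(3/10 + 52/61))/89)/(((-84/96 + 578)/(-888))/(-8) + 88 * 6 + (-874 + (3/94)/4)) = -14679040 * sqrt(286)/520807523681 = -0.00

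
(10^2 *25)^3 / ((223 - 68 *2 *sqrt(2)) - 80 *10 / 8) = -225361515.80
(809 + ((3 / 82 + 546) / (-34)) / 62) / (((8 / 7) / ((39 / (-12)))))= -12721411339 / 5531392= -2299.86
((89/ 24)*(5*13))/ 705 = 1157/ 3384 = 0.34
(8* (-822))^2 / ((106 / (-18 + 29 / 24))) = -363067536 / 53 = -6850330.87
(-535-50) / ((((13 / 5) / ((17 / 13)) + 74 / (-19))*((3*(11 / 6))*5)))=377910 / 33869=11.16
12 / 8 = 3 / 2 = 1.50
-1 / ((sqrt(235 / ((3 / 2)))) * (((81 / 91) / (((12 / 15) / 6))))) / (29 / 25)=-91 * sqrt(1410) / 331209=-0.01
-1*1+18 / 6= 2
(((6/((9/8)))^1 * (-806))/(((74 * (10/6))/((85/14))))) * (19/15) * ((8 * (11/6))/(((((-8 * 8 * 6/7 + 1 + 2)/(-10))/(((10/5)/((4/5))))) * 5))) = -4165408/10989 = -379.05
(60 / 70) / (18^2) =1 / 378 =0.00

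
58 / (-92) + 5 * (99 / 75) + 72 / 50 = 8521 / 1150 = 7.41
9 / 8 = 1.12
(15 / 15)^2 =1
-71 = -71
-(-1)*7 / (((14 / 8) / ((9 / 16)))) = 9 / 4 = 2.25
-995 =-995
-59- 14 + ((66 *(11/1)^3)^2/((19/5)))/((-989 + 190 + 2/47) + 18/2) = -151127302483/58786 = -2570804.32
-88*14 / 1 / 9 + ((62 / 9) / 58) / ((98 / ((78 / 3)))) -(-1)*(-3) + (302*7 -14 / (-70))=42083113 / 21315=1974.34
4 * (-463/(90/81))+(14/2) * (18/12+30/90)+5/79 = -3919751/2370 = -1653.90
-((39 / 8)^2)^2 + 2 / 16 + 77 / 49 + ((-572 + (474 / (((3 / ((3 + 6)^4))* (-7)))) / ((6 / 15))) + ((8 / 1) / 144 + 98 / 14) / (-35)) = -479147612891 / 1290240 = -371363.17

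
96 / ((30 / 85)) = 272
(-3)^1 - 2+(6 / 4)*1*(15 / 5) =-0.50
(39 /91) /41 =3 /287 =0.01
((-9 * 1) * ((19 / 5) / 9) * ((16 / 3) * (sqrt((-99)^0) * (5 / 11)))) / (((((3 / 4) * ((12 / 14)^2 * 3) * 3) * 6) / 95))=-707560 / 24057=-29.41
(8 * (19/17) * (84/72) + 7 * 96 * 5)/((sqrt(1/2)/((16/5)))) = 2750272 * sqrt(2)/255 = 15252.83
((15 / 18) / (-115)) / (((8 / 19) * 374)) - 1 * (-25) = 10322381 / 412896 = 25.00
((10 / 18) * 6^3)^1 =120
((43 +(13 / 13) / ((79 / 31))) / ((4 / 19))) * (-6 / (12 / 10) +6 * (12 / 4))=211679 / 79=2679.48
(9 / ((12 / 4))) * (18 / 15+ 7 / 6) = 71 / 10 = 7.10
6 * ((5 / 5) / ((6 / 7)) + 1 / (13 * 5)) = 461 / 65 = 7.09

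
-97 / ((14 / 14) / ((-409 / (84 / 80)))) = 793460 / 21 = 37783.81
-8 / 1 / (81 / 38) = -304 / 81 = -3.75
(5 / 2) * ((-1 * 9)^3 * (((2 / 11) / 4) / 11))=-3645 / 484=-7.53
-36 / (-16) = 9 / 4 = 2.25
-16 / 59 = -0.27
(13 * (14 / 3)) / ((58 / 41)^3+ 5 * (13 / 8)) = 100348976 / 18122283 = 5.54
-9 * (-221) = 1989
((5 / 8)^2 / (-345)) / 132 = -0.00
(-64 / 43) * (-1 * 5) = 320 / 43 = 7.44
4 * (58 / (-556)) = -58 / 139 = -0.42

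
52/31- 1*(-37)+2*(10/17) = 21003/527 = 39.85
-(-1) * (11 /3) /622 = 11 /1866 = 0.01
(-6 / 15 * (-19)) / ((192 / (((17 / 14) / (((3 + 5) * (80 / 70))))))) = 323 / 61440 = 0.01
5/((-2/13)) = -65/2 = -32.50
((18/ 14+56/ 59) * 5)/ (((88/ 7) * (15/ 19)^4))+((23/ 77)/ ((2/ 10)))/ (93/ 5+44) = 266295171053/ 115178679000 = 2.31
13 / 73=0.18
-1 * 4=-4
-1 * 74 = -74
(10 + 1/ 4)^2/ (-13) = -1681/ 208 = -8.08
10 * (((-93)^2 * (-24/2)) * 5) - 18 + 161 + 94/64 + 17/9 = -1494505049/288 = -5189253.64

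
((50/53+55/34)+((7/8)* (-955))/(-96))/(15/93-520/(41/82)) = -0.01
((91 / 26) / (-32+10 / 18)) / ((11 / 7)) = -441 / 6226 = -0.07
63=63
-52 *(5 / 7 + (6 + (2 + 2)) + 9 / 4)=-4719 / 7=-674.14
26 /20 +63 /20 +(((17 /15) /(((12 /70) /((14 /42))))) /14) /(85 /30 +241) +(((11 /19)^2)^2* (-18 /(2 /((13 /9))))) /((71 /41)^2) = 36089965829447 /9105301511460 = 3.96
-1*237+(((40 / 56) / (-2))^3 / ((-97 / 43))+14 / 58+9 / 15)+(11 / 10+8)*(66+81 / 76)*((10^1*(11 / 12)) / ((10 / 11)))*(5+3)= 35927405584171 / 733292840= 48994.62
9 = 9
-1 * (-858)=858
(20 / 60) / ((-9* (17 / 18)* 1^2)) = -2 / 51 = -0.04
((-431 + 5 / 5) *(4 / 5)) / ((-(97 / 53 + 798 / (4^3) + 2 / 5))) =2917120 / 124647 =23.40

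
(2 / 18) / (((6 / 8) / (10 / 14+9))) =272 / 189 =1.44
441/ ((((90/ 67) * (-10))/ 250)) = -16415/ 2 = -8207.50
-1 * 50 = -50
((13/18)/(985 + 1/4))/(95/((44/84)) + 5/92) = 26312/6511931055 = 0.00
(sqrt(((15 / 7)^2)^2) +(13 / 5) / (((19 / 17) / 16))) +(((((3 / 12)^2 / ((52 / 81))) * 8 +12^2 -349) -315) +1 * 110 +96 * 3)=-38443129 / 484120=-79.41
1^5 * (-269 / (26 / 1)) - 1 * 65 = -1959 / 26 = -75.35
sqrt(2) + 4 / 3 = 2.75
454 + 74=528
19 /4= 4.75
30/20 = 1.50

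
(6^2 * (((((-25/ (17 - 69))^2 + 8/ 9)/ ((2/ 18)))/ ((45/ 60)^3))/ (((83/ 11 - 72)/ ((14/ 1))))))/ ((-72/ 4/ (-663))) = -570870608/ 82953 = -6881.86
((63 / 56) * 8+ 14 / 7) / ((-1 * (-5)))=11 / 5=2.20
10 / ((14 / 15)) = 75 / 7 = 10.71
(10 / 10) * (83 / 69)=83 / 69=1.20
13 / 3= 4.33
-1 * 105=-105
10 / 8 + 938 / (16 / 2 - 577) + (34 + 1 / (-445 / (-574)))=35338689 / 1012820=34.89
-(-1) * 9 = 9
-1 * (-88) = 88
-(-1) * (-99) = -99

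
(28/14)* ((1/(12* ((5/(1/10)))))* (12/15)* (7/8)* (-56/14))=-7/750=-0.01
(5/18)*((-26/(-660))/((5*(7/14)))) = 13/2970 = 0.00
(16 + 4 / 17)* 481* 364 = 48323184 / 17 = 2842540.24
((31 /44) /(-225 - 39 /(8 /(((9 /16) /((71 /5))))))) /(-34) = 35216 /382705785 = 0.00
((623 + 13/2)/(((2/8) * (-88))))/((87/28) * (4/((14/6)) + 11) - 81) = 61691/89463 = 0.69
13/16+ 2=45/16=2.81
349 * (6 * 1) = 2094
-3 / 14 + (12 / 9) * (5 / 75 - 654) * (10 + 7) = -9338303 / 630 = -14822.70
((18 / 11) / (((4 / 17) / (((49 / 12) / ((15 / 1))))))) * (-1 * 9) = -17.04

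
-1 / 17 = -0.06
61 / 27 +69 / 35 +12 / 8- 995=-1869719 / 1890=-989.27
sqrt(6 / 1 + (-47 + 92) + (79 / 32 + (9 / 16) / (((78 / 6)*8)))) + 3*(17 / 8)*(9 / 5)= sqrt(2313506) / 208 + 459 / 40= 18.79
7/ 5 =1.40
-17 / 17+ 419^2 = 175560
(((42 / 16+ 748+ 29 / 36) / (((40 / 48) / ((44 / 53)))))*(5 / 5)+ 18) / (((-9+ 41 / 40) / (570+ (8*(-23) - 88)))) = -1452912112 / 50721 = -28645.18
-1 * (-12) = 12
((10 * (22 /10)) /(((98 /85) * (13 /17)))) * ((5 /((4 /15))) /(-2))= -1192125 /5096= -233.93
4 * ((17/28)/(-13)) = -17/91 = -0.19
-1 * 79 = -79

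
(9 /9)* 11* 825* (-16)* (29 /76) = -1052700 /19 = -55405.26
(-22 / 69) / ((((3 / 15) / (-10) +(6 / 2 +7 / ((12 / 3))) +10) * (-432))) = 275 / 5488398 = 0.00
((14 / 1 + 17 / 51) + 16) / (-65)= -7 / 15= -0.47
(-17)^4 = 83521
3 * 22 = 66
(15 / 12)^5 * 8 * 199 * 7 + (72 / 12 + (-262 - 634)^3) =-92069007515 / 128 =-719289121.21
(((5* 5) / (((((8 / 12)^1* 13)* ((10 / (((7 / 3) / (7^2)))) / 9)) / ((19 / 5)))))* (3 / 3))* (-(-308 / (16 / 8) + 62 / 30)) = 71.38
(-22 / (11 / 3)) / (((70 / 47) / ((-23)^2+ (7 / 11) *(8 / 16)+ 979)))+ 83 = -4614893 / 770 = -5993.37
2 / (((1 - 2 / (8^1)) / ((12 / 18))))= 16 / 9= 1.78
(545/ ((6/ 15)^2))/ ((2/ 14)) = 95375/ 4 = 23843.75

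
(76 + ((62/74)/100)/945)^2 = 70614575231508961/12225512250000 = 5776.00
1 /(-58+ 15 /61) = -61 /3523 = -0.02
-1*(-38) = 38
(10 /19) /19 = 10 /361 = 0.03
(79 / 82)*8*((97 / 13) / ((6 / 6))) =30652 / 533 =57.51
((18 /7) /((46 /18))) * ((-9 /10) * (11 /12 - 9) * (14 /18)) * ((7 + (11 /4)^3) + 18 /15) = 24301701 /147200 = 165.09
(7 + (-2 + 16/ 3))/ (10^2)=31/ 300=0.10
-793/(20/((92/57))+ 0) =-64.00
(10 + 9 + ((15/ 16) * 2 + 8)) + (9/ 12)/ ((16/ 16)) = 237/ 8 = 29.62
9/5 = 1.80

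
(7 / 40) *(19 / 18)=133 / 720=0.18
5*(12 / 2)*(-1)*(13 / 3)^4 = -285610 / 27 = -10578.15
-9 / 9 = -1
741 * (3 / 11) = 2223 / 11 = 202.09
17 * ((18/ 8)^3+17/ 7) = 234.93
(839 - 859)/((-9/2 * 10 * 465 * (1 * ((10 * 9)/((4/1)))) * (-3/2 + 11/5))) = 0.00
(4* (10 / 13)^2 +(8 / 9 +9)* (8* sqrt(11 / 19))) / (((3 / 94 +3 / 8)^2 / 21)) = 395852800 / 1318707 +704617984* sqrt(209) / 1334313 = 7934.48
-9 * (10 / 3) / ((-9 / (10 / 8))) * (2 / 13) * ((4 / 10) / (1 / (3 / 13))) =10 / 169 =0.06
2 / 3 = 0.67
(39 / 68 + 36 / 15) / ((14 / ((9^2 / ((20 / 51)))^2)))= 1014875163 / 112000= 9061.39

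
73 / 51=1.43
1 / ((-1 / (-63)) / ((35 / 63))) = 35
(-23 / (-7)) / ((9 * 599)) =23 / 37737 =0.00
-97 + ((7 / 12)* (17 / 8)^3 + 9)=-82.40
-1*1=-1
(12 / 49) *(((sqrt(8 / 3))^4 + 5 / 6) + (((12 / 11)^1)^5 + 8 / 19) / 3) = 947345726 / 449815443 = 2.11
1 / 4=0.25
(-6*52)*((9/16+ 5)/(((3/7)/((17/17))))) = -8099/2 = -4049.50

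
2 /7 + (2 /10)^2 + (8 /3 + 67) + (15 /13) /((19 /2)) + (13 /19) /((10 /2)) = 9109757 /129675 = 70.25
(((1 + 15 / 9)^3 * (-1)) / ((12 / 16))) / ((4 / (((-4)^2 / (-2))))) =4096 / 81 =50.57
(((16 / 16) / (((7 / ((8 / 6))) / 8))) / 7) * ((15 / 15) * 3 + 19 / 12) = 440 / 441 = 1.00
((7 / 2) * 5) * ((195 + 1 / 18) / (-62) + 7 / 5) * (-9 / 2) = 68201 / 496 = 137.50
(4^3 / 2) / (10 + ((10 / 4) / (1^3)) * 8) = 16 / 15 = 1.07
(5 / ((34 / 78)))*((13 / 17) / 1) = 2535 / 289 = 8.77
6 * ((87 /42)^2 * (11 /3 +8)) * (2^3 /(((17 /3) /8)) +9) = 1450725 /238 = 6095.48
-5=-5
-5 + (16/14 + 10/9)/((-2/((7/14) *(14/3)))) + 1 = -179/27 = -6.63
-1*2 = -2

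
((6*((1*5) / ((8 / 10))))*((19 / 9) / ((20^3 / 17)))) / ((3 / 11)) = 3553 / 5760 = 0.62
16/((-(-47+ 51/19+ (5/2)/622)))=378176/1047353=0.36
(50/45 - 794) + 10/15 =-7130/9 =-792.22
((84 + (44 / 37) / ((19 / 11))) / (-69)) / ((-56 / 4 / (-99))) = -982344 / 113183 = -8.68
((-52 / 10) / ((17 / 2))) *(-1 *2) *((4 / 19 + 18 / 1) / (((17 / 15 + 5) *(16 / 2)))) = 6747 / 14858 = 0.45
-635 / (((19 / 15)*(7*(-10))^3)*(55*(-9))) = -127 / 43012200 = -0.00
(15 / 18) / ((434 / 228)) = 95 / 217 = 0.44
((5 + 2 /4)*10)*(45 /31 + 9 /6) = 10065 /62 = 162.34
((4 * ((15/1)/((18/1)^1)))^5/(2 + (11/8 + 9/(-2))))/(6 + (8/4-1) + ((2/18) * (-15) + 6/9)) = -400000/6561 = -60.97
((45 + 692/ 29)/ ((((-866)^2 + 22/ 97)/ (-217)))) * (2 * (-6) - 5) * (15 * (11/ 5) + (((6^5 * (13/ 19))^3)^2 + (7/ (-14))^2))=7682964499472274045316.28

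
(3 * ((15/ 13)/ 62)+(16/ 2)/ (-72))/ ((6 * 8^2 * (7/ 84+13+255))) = -401/ 746755776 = -0.00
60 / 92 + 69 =69.65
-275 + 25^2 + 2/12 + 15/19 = 40009/114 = 350.96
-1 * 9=-9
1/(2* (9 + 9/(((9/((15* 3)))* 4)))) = 2/81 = 0.02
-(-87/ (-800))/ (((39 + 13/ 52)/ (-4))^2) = -696/ 616225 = -0.00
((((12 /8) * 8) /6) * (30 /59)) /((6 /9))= 90 /59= 1.53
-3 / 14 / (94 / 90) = -135 / 658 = -0.21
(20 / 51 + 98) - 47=2621 / 51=51.39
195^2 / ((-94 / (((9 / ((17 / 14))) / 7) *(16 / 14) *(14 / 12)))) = -456300 / 799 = -571.09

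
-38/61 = -0.62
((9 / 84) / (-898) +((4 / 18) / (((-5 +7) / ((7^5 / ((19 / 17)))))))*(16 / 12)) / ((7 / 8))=28736472605 / 11286513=2546.09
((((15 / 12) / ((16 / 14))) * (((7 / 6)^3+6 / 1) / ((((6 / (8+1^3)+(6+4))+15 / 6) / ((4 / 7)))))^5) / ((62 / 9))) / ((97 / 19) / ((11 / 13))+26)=2471957808747809591 / 128771542838227388508864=0.00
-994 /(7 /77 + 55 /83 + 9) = -907522 /8905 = -101.91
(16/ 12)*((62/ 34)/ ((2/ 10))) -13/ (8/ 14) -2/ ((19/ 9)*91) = -3740041/ 352716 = -10.60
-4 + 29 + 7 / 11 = 282 / 11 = 25.64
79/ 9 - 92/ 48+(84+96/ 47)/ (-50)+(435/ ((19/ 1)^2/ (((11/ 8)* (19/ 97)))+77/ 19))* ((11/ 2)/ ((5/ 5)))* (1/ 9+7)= 17.80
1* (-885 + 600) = -285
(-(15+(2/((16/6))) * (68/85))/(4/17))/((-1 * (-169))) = -51/130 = -0.39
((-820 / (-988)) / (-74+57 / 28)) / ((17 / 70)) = -80360 / 1692197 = -0.05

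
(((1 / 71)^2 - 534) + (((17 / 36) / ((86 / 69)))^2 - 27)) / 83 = -3011117198879 / 445609236672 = -6.76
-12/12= -1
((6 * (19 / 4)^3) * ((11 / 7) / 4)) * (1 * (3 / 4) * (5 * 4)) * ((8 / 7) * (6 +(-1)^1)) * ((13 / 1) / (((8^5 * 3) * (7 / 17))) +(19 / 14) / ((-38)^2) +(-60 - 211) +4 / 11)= -1053824053292025 / 179830784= -5860087.08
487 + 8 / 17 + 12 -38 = 7845 / 17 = 461.47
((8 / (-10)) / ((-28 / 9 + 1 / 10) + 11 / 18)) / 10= 1 / 30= 0.03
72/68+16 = 290/17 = 17.06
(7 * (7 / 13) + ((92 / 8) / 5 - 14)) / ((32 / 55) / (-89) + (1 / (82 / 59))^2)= -3393431338 / 218716251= -15.52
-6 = -6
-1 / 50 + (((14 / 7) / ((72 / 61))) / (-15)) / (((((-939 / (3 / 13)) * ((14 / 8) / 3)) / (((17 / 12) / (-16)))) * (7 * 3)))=-516800737 / 25839777600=-0.02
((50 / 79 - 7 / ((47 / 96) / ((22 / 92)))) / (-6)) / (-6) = -118967 / 1537182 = -0.08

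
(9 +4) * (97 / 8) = 1261 / 8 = 157.62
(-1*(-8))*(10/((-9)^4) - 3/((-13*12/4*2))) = 27284/85293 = 0.32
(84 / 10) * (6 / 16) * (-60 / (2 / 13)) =-2457 / 2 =-1228.50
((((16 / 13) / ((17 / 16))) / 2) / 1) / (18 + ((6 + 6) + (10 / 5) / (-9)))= 288 / 14807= 0.02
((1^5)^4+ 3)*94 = 376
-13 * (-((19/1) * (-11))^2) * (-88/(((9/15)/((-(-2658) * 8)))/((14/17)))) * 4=-99174572456960/17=-5833798379821.18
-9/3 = -3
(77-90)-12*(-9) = 95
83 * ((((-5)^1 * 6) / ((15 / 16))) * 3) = -7968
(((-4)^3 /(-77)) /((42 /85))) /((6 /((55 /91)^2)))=374000 /3651921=0.10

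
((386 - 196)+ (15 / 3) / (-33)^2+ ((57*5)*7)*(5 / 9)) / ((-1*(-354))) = 706945 / 192753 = 3.67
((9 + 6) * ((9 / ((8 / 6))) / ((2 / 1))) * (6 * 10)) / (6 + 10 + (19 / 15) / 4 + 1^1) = 175.41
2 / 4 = 1 / 2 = 0.50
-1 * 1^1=-1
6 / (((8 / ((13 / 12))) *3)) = 13 / 48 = 0.27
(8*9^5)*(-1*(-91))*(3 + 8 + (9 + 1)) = 902741112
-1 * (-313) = 313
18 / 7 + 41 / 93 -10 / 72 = 22447 / 7812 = 2.87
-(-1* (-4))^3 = -64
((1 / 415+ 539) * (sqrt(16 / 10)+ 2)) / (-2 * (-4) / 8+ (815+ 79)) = 447372 * sqrt(10) / 1857125+ 447372 / 371425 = 1.97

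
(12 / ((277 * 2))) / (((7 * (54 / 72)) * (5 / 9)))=72 / 9695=0.01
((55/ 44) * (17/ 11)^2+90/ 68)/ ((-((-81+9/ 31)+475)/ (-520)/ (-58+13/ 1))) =-6429764250/ 25142711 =-255.73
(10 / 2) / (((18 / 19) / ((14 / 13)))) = 5.68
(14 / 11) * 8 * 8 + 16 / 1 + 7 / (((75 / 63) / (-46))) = -47582 / 275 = -173.03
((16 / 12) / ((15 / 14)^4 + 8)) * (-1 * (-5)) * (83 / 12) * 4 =63770560 / 3221577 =19.79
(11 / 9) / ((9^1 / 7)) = 77 / 81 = 0.95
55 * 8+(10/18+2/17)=67423/153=440.67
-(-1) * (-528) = -528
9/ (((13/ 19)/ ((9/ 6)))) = 513/ 26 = 19.73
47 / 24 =1.96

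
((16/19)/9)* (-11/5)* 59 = -10384/855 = -12.15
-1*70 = -70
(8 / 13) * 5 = 40 / 13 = 3.08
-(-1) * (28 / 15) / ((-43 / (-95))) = 532 / 129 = 4.12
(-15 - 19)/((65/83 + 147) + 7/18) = -50796/221369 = -0.23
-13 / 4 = -3.25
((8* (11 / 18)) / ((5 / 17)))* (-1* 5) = -748 / 9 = -83.11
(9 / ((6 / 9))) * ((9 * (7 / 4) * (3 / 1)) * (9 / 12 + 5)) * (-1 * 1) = -117369 / 32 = -3667.78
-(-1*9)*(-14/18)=-7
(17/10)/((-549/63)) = -119/610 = -0.20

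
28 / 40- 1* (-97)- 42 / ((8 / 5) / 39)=-926.05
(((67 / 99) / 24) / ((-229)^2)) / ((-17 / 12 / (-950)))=31825 / 88258203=0.00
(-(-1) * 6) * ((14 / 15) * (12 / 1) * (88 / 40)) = 3696 / 25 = 147.84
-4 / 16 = -1 / 4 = -0.25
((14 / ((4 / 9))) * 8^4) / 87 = 43008 / 29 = 1483.03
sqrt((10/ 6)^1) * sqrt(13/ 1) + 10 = sqrt(195)/ 3 + 10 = 14.65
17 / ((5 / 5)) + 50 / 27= 509 / 27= 18.85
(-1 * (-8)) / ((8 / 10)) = 10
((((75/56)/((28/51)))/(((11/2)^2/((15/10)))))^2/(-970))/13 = -26335125/22695928166912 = -0.00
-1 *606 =-606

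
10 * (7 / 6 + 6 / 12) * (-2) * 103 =-10300 / 3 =-3433.33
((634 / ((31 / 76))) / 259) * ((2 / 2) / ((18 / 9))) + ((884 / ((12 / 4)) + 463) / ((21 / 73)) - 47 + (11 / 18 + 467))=147287447 / 48174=3057.41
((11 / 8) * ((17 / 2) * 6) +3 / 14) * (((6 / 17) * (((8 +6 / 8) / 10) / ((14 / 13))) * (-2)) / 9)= -4.48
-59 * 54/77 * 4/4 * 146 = -465156/77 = -6040.99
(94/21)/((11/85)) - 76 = -41.41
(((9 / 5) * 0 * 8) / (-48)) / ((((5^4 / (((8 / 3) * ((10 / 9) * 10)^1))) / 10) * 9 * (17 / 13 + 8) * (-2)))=0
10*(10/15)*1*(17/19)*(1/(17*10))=2/57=0.04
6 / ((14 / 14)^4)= 6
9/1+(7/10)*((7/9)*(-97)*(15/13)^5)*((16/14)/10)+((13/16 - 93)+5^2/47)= -26525063001/279212336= -95.00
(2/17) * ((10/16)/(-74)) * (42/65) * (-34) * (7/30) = 49/9620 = 0.01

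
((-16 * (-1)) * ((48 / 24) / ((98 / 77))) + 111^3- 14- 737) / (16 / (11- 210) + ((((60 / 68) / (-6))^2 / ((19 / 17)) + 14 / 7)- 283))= -2460095732288 / 505841315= -4863.37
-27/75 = -9/25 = -0.36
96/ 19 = 5.05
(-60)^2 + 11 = 3611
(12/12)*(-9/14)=-0.64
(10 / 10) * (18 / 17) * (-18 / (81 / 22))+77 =1221 / 17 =71.82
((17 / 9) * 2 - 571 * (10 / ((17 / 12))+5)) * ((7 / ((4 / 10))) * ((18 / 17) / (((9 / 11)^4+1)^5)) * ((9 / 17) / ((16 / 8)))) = -223130220520537980470485134855 / 42097946384655397580410432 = -5300.26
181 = 181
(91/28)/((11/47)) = 611/44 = 13.89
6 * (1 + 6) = 42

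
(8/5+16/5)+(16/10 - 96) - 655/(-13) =-2549/65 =-39.22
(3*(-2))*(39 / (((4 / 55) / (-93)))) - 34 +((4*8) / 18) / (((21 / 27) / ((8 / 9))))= 37698637 / 126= 299195.53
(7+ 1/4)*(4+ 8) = 87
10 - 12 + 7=5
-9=-9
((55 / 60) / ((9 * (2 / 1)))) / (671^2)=0.00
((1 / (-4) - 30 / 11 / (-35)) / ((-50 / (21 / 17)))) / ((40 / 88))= 159 / 17000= 0.01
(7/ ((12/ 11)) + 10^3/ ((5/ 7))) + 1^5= 16889/ 12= 1407.42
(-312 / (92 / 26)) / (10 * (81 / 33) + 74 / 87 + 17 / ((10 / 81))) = -19407960 / 35899067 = -0.54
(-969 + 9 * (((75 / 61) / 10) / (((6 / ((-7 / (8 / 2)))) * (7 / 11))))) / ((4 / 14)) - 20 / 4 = -6633433 / 1952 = -3398.28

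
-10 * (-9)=90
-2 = -2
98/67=1.46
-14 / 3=-4.67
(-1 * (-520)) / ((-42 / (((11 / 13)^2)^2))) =-292820 / 46137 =-6.35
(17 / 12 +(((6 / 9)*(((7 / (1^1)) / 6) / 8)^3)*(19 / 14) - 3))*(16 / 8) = -524381 / 165888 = -3.16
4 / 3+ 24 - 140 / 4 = -29 / 3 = -9.67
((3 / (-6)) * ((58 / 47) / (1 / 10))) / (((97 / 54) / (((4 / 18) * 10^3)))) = -3480000 / 4559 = -763.33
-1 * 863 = -863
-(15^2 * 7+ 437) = -2012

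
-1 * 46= -46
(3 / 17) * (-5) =-15 / 17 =-0.88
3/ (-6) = -1/ 2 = -0.50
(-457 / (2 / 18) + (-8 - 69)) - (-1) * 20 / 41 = -171770 / 41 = -4189.51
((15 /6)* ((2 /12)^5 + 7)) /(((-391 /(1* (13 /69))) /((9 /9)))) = -3538145 /419577408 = -0.01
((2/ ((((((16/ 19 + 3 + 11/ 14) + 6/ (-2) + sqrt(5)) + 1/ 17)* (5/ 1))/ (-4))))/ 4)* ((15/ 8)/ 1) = -0.19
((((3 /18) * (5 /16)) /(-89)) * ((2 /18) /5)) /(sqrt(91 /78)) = -sqrt(42) /538272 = -0.00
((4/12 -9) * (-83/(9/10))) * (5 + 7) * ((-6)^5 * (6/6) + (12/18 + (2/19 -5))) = -38280589360/513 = -74621031.89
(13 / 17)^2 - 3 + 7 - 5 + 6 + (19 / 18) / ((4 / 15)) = 9.54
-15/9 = -5/3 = -1.67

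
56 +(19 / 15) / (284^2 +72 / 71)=4810385669 / 85899720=56.00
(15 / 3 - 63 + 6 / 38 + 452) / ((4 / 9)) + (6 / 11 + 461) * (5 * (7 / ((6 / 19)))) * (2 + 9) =128497993 / 228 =563587.69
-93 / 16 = -5.81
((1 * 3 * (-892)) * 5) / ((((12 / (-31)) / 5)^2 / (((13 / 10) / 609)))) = -69648475 / 14616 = -4765.22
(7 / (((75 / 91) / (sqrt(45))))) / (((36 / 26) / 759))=2095093 * sqrt(5) / 150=31231.80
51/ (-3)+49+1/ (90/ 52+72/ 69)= 53686/ 1659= 32.36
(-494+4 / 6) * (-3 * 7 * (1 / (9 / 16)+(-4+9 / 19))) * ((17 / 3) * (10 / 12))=-131649700 / 1539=-85542.37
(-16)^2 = 256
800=800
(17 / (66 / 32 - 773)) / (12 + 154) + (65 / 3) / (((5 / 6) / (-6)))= -159713716 / 1023805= -156.00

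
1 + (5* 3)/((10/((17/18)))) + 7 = 113/12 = 9.42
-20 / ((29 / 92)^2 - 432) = 169280 / 3655607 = 0.05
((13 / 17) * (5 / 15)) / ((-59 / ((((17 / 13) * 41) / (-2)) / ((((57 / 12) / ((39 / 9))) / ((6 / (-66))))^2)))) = 55432 / 69583833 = 0.00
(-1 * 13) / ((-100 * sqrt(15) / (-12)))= -13 * sqrt(15) / 125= -0.40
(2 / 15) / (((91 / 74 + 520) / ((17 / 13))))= 2516 / 7521345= 0.00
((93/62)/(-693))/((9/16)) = -8/2079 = -0.00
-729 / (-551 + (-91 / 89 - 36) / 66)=4282146 / 3239869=1.32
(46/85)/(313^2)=0.00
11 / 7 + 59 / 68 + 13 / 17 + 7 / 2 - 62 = -26321 / 476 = -55.30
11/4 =2.75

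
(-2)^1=-2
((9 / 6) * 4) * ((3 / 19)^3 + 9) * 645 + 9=239065191 / 6859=34854.23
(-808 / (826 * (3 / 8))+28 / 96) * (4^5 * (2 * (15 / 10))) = -2939520 / 413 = -7117.48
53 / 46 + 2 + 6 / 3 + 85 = 4147 / 46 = 90.15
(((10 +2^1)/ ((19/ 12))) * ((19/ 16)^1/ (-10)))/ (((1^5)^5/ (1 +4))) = -9/ 2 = -4.50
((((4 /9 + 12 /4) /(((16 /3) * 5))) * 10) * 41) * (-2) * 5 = -6355 /12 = -529.58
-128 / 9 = -14.22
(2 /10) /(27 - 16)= 1 /55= 0.02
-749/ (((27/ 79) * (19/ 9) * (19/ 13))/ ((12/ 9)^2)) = -12307568/ 9747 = -1262.70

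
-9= -9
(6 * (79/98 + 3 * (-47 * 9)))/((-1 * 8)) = 372849/392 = 951.15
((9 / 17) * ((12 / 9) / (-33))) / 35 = -0.00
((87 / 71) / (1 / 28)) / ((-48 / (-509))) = 363.83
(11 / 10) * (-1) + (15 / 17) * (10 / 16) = -373 / 680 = -0.55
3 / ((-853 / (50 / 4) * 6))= -25 / 3412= -0.01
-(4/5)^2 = -0.64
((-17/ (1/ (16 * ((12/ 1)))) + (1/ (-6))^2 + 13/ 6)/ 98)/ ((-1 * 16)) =16775/ 8064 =2.08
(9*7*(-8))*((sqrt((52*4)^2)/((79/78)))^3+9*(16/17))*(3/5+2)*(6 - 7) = 11350025786.73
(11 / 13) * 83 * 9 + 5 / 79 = 649208 / 1027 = 632.14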